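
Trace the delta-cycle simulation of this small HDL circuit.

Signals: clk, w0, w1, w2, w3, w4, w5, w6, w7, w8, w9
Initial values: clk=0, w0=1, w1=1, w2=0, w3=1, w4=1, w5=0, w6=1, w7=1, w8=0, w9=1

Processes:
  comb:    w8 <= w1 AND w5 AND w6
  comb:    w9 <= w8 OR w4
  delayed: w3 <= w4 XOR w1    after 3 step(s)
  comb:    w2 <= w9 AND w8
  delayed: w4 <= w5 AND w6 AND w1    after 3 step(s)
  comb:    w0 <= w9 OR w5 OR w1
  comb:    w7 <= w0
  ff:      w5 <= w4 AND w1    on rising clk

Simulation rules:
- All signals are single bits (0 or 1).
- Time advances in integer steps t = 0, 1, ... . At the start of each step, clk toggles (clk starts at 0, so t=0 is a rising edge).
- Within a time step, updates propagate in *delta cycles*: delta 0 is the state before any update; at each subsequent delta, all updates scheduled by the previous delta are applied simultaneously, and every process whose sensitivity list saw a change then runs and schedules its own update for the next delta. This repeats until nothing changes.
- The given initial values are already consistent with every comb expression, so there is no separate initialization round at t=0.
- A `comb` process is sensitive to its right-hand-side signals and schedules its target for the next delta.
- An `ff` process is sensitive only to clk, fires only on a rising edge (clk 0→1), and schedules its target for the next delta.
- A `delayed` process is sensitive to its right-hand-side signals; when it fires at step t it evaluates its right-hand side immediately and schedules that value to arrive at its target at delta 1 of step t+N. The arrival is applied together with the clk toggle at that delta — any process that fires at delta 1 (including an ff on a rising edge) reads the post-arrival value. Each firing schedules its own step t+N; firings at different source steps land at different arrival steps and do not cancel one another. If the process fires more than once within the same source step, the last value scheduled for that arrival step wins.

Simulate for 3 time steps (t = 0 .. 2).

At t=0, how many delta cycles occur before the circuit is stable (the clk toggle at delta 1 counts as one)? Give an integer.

4

t=0 Δ0: w4=1 w1=1 w9=1 clk=0 w7=1 w2=0 w3=1 w6=1 w0=1 w5=0 w8=0
  Δ1: clk:0→1
  Δ2: w5:0→1
  Δ3: w8:0→1
  Δ4: w2:0→1
  (4Δ to stable)
t=1 Δ0: w4=1 w1=1 w9=1 clk=1 w7=1 w2=1 w3=1 w6=1 w0=1 w5=1 w8=1
  Δ1: clk:1→0
  (1Δ to stable)
t=2 Δ0: w4=1 w1=1 w9=1 clk=0 w7=1 w2=1 w3=1 w6=1 w0=1 w5=1 w8=1
  Δ1: clk:0→1
  (1Δ to stable)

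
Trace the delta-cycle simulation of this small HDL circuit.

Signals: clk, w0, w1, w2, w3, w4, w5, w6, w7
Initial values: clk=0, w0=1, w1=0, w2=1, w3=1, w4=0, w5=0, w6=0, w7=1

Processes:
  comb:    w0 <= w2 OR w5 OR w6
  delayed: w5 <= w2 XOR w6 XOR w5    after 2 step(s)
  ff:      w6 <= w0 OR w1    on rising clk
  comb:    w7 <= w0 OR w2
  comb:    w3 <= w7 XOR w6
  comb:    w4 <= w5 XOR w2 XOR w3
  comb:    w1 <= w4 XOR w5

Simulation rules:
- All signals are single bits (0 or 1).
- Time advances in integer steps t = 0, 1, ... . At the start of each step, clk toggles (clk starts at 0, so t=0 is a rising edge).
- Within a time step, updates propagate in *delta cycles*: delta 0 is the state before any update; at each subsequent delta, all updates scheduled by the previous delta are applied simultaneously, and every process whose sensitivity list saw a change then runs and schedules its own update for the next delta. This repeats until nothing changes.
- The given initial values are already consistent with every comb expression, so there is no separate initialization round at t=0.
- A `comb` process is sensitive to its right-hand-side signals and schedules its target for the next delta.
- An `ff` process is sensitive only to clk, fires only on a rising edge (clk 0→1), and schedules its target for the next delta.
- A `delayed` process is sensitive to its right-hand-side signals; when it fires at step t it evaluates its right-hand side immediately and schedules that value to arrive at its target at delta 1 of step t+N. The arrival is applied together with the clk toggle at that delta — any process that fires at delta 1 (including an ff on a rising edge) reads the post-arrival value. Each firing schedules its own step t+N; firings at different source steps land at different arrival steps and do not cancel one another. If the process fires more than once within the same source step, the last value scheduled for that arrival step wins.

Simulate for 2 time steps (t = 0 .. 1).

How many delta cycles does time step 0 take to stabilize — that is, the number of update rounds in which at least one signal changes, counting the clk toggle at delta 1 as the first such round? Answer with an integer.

5

[bits: w5,w7,clk,w2,w0,w4,w3,w6,w1]
t=0: Δ0=010110100 Δ1=011110100 Δ2=011110110 Δ3=011110010 Δ4=011111010 Δ5=011111011 | 5Δ
t=1: Δ0=011111011 Δ1=010111011 | 1Δ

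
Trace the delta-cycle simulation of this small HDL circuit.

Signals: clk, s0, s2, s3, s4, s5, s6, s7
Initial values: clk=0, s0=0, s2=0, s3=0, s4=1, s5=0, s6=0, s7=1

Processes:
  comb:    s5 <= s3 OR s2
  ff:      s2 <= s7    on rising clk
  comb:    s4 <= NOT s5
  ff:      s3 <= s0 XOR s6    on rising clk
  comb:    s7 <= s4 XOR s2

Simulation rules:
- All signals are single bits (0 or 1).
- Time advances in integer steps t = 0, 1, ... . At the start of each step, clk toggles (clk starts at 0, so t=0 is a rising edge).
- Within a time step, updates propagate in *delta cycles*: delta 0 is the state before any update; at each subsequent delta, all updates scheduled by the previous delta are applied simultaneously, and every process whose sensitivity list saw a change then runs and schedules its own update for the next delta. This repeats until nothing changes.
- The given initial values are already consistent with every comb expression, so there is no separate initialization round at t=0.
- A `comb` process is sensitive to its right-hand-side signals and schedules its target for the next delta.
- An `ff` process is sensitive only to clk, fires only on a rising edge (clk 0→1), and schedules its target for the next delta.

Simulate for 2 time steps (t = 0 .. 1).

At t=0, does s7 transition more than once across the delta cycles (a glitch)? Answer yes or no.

yes

t0.Δ0 s6=0 s2=0 s7=1 clk=0 s5=0 s3=0 s0=0 s4=1
t0.Δ1 s6=0 s2=0 s7=1 clk=1 s5=0 s3=0 s0=0 s4=1
t0.Δ2 s6=0 s2=1 s7=1 clk=1 s5=0 s3=0 s0=0 s4=1
t0.Δ3 s6=0 s2=1 s7=0 clk=1 s5=1 s3=0 s0=0 s4=1
t0.Δ4 s6=0 s2=1 s7=0 clk=1 s5=1 s3=0 s0=0 s4=0
t0.Δ5 s6=0 s2=1 s7=1 clk=1 s5=1 s3=0 s0=0 s4=0
t1.Δ0 s6=0 s2=1 s7=1 clk=1 s5=1 s3=0 s0=0 s4=0
t1.Δ1 s6=0 s2=1 s7=1 clk=0 s5=1 s3=0 s0=0 s4=0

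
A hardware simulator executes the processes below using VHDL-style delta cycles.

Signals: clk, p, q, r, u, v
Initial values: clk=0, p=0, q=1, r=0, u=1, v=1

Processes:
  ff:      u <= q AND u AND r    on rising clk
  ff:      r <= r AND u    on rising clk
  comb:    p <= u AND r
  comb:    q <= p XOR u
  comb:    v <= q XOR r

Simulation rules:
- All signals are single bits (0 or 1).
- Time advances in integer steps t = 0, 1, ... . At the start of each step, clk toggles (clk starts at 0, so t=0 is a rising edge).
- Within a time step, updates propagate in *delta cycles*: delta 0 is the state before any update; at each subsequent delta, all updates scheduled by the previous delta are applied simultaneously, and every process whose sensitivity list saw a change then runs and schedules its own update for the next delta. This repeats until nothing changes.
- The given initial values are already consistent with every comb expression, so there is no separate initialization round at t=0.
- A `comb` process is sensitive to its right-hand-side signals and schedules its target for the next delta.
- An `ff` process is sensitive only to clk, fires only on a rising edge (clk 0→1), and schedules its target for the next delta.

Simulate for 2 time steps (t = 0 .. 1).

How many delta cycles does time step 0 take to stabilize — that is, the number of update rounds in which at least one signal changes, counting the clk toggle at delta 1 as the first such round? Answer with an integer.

[bits: q,p,r,clk,v,u]
t=0: Δ0=100011 Δ1=100111 Δ2=100110 Δ3=000110 Δ4=000100 | 4Δ
t=1: Δ0=000100 Δ1=000000 | 1Δ

4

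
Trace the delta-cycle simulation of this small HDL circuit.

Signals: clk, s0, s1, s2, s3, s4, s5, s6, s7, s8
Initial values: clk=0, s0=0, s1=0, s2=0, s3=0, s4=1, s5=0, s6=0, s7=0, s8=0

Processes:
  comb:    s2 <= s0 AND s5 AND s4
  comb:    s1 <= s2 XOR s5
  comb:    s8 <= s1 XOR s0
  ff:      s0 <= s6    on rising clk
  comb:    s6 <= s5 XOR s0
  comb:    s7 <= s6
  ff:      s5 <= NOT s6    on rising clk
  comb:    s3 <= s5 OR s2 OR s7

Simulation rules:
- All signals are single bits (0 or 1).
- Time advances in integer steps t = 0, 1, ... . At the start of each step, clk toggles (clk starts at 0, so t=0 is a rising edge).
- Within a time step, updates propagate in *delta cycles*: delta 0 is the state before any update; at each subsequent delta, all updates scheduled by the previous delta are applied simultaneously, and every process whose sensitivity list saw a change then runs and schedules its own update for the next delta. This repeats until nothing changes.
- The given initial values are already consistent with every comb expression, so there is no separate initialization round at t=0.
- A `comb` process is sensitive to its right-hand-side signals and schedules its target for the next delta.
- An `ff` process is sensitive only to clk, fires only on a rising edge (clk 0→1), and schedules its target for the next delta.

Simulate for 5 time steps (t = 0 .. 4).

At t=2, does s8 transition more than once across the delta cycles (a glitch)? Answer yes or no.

yes

t=0 Δ0: s6=0 s5=0 s7=0 s4=1 s8=0 s1=0 s2=0 s3=0 s0=0 clk=0
  Δ1: clk:0→1
  Δ2: s5:0→1
  Δ3: s6:0→1, s1:0→1, s3:0→1
  Δ4: s7:0→1, s8:0→1
  (4Δ to stable)
t=1 Δ0: s6=1 s5=1 s7=1 s4=1 s8=1 s1=1 s2=0 s3=1 s0=0 clk=1
  Δ1: clk:1→0
  (1Δ to stable)
t=2 Δ0: s6=1 s5=1 s7=1 s4=1 s8=1 s1=1 s2=0 s3=1 s0=0 clk=0
  Δ1: clk:0→1
  Δ2: s5:1→0, s0:0→1
  Δ3: s8:1→0, s1:1→0
  Δ4: s8:0→1
  (4Δ to stable)
t=3 Δ0: s6=1 s5=0 s7=1 s4=1 s8=1 s1=0 s2=0 s3=1 s0=1 clk=1
  Δ1: clk:1→0
  (1Δ to stable)
t=4 Δ0: s6=1 s5=0 s7=1 s4=1 s8=1 s1=0 s2=0 s3=1 s0=1 clk=0
  Δ1: clk:0→1
  (1Δ to stable)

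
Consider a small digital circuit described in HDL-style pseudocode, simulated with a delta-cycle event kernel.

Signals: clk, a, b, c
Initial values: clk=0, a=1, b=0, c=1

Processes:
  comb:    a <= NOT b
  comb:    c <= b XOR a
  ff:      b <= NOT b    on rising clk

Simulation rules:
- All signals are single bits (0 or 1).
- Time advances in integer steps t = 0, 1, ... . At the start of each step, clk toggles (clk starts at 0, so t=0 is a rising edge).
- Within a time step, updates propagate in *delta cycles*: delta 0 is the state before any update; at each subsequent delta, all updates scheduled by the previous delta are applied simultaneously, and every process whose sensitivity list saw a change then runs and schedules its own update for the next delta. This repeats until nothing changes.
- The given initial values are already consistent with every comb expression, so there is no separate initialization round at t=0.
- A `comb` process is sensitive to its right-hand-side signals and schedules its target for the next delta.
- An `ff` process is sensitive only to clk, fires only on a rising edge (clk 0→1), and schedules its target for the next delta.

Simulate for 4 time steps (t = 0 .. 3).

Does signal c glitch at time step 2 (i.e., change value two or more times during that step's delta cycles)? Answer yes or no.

[bits: a,clk,b,c]
t=0: Δ0=1001 Δ1=1101 Δ2=1111 Δ3=0110 Δ4=0111 | 4Δ
t=1: Δ0=0111 Δ1=0011 | 1Δ
t=2: Δ0=0011 Δ1=0111 Δ2=0101 Δ3=1100 Δ4=1101 | 4Δ
t=3: Δ0=1101 Δ1=1001 | 1Δ

yes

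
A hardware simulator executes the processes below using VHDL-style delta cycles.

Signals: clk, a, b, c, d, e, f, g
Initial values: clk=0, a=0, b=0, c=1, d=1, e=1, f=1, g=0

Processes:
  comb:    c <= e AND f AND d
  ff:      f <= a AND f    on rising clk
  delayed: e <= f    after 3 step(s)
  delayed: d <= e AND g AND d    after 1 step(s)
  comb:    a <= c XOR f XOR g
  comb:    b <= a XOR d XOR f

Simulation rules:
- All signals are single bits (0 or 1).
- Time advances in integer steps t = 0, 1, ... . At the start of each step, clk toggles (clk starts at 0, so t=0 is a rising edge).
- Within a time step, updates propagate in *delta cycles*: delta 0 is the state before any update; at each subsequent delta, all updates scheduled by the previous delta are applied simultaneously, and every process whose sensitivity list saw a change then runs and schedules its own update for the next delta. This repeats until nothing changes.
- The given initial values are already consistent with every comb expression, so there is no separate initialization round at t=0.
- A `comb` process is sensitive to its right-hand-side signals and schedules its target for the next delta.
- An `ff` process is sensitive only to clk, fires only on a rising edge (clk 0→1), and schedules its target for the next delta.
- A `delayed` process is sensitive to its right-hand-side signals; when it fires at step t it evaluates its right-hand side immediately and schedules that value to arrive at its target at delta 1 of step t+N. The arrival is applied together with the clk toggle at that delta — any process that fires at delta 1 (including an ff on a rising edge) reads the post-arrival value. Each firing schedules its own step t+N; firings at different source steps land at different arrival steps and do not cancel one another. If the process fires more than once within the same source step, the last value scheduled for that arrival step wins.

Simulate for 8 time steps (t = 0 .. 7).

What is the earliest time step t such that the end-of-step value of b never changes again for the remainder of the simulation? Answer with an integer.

4

t0.Δ0 clk=0 e=1 c=1 f=1 d=1 a=0 g=0 b=0
t0.Δ1 clk=1 e=1 c=1 f=1 d=1 a=0 g=0 b=0
t0.Δ2 clk=1 e=1 c=1 f=0 d=1 a=0 g=0 b=0
t0.Δ3 clk=1 e=1 c=0 f=0 d=1 a=1 g=0 b=1
t0.Δ4 clk=1 e=1 c=0 f=0 d=1 a=0 g=0 b=0
t0.Δ5 clk=1 e=1 c=0 f=0 d=1 a=0 g=0 b=1
t1.Δ0 clk=1 e=1 c=0 f=0 d=1 a=0 g=0 b=1
t1.Δ1 clk=0 e=1 c=0 f=0 d=1 a=0 g=0 b=1
t2.Δ0 clk=0 e=1 c=0 f=0 d=1 a=0 g=0 b=1
t2.Δ1 clk=1 e=1 c=0 f=0 d=1 a=0 g=0 b=1
t3.Δ0 clk=1 e=1 c=0 f=0 d=1 a=0 g=0 b=1
t3.Δ1 clk=0 e=0 c=0 f=0 d=1 a=0 g=0 b=1
t4.Δ0 clk=0 e=0 c=0 f=0 d=1 a=0 g=0 b=1
t4.Δ1 clk=1 e=0 c=0 f=0 d=0 a=0 g=0 b=1
t4.Δ2 clk=1 e=0 c=0 f=0 d=0 a=0 g=0 b=0
t5.Δ0 clk=1 e=0 c=0 f=0 d=0 a=0 g=0 b=0
t5.Δ1 clk=0 e=0 c=0 f=0 d=0 a=0 g=0 b=0
t6.Δ0 clk=0 e=0 c=0 f=0 d=0 a=0 g=0 b=0
t6.Δ1 clk=1 e=0 c=0 f=0 d=0 a=0 g=0 b=0
t7.Δ0 clk=1 e=0 c=0 f=0 d=0 a=0 g=0 b=0
t7.Δ1 clk=0 e=0 c=0 f=0 d=0 a=0 g=0 b=0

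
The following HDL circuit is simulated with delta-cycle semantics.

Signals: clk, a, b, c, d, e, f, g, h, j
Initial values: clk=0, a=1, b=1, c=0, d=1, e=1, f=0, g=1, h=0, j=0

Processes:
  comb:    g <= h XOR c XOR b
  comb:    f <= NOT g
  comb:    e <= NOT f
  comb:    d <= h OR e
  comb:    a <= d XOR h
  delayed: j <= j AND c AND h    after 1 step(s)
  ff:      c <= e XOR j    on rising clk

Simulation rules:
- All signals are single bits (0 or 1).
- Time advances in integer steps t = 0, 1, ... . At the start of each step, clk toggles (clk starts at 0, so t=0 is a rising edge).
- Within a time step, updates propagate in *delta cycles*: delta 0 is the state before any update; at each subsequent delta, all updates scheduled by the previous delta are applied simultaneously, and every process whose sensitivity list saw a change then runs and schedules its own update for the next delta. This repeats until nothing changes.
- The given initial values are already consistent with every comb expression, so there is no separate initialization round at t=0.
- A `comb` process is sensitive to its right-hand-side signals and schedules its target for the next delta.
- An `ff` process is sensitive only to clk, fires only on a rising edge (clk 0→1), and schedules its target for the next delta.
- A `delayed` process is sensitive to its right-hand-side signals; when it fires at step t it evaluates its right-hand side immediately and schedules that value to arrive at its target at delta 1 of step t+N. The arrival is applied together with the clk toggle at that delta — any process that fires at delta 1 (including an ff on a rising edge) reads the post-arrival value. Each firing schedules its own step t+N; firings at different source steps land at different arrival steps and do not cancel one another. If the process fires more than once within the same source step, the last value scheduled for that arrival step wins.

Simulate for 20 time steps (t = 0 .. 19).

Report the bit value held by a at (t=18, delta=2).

[bits: j,b,f,h,clk,e,g,c,a,d]
t=0: Δ0=0100011011 Δ1=0100111011 Δ2=0100111111 Δ3=0100110111 Δ4=0110110111 Δ5=0110100111 Δ6=0110100110 Δ7=0110100100 | 7Δ
t=1: Δ0=0110100100 Δ1=0110000100 | 1Δ
t=2: Δ0=0110000100 Δ1=0110100100 Δ2=0110100000 Δ3=0110101000 Δ4=0100101000 Δ5=0100111000 Δ6=0100111001 Δ7=0100111011 | 7Δ
t=3: Δ0=0100111011 Δ1=0100011011 | 1Δ
t=4: Δ0=0100011011 Δ1=0100111011 Δ2=0100111111 Δ3=0100110111 Δ4=0110110111 Δ5=0110100111 Δ6=0110100110 Δ7=0110100100 | 7Δ
t=5: Δ0=0110100100 Δ1=0110000100 | 1Δ
t=6: Δ0=0110000100 Δ1=0110100100 Δ2=0110100000 Δ3=0110101000 Δ4=0100101000 Δ5=0100111000 Δ6=0100111001 Δ7=0100111011 | 7Δ
t=7: Δ0=0100111011 Δ1=0100011011 | 1Δ
t=8: Δ0=0100011011 Δ1=0100111011 Δ2=0100111111 Δ3=0100110111 Δ4=0110110111 Δ5=0110100111 Δ6=0110100110 Δ7=0110100100 | 7Δ
t=9: Δ0=0110100100 Δ1=0110000100 | 1Δ
t=10: Δ0=0110000100 Δ1=0110100100 Δ2=0110100000 Δ3=0110101000 Δ4=0100101000 Δ5=0100111000 Δ6=0100111001 Δ7=0100111011 | 7Δ
t=11: Δ0=0100111011 Δ1=0100011011 | 1Δ
t=12: Δ0=0100011011 Δ1=0100111011 Δ2=0100111111 Δ3=0100110111 Δ4=0110110111 Δ5=0110100111 Δ6=0110100110 Δ7=0110100100 | 7Δ
t=13: Δ0=0110100100 Δ1=0110000100 | 1Δ
t=14: Δ0=0110000100 Δ1=0110100100 Δ2=0110100000 Δ3=0110101000 Δ4=0100101000 Δ5=0100111000 Δ6=0100111001 Δ7=0100111011 | 7Δ
t=15: Δ0=0100111011 Δ1=0100011011 | 1Δ
t=16: Δ0=0100011011 Δ1=0100111011 Δ2=0100111111 Δ3=0100110111 Δ4=0110110111 Δ5=0110100111 Δ6=0110100110 Δ7=0110100100 | 7Δ
t=17: Δ0=0110100100 Δ1=0110000100 | 1Δ
t=18: Δ0=0110000100 Δ1=0110100100 Δ2=0110100000 Δ3=0110101000 Δ4=0100101000 Δ5=0100111000 Δ6=0100111001 Δ7=0100111011 | 7Δ
t=19: Δ0=0100111011 Δ1=0100011011 | 1Δ

0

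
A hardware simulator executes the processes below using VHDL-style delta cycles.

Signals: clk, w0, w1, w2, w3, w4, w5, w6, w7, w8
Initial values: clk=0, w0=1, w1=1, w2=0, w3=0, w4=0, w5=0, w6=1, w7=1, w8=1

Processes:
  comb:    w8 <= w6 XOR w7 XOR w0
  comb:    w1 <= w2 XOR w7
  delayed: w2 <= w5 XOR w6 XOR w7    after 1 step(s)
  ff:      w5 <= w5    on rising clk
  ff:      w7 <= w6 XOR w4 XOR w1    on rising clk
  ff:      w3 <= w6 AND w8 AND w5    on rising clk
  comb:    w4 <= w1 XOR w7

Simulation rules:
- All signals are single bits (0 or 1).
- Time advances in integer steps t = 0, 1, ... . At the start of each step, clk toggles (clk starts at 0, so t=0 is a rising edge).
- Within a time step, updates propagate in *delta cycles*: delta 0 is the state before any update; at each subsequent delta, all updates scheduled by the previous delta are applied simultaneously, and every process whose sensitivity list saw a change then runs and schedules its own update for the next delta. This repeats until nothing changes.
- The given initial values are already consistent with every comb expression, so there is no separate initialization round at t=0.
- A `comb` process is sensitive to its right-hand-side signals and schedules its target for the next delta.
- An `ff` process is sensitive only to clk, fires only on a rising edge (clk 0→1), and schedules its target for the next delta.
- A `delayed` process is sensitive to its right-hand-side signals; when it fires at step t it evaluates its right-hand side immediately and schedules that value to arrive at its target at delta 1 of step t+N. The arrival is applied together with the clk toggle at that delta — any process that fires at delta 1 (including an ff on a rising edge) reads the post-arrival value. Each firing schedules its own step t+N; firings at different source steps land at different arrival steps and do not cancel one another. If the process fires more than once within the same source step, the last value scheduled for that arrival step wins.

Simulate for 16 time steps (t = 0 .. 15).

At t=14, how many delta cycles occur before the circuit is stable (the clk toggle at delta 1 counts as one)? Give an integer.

[bits: w8,w2,w0,w6,w7,w3,w1,clk,w5,w4]
t=0: Δ0=1011101000 Δ1=1011101100 Δ2=1011001100 Δ3=0011000101 Δ4=0011000100 | 4Δ
t=1: Δ0=0011000100 Δ1=0111000000 Δ2=0111001000 Δ3=0111001001 | 3Δ
t=2: Δ0=0111001001 Δ1=0111001101 Δ2=0111101101 Δ3=1111100100 Δ4=1111100101 | 4Δ
t=3: Δ0=1111100101 Δ1=1011100001 Δ2=1011101001 Δ3=1011101000 | 3Δ
t=4: Δ0=1011101000 Δ1=1011101100 Δ2=1011001100 Δ3=0011000101 Δ4=0011000100 | 4Δ
t=5: Δ0=0011000100 Δ1=0111000000 Δ2=0111001000 Δ3=0111001001 | 3Δ
t=6: Δ0=0111001001 Δ1=0111001101 Δ2=0111101101 Δ3=1111100100 Δ4=1111100101 | 4Δ
t=7: Δ0=1111100101 Δ1=1011100001 Δ2=1011101001 Δ3=1011101000 | 3Δ
t=8: Δ0=1011101000 Δ1=1011101100 Δ2=1011001100 Δ3=0011000101 Δ4=0011000100 | 4Δ
t=9: Δ0=0011000100 Δ1=0111000000 Δ2=0111001000 Δ3=0111001001 | 3Δ
t=10: Δ0=0111001001 Δ1=0111001101 Δ2=0111101101 Δ3=1111100100 Δ4=1111100101 | 4Δ
t=11: Δ0=1111100101 Δ1=1011100001 Δ2=1011101001 Δ3=1011101000 | 3Δ
t=12: Δ0=1011101000 Δ1=1011101100 Δ2=1011001100 Δ3=0011000101 Δ4=0011000100 | 4Δ
t=13: Δ0=0011000100 Δ1=0111000000 Δ2=0111001000 Δ3=0111001001 | 3Δ
t=14: Δ0=0111001001 Δ1=0111001101 Δ2=0111101101 Δ3=1111100100 Δ4=1111100101 | 4Δ
t=15: Δ0=1111100101 Δ1=1011100001 Δ2=1011101001 Δ3=1011101000 | 3Δ

4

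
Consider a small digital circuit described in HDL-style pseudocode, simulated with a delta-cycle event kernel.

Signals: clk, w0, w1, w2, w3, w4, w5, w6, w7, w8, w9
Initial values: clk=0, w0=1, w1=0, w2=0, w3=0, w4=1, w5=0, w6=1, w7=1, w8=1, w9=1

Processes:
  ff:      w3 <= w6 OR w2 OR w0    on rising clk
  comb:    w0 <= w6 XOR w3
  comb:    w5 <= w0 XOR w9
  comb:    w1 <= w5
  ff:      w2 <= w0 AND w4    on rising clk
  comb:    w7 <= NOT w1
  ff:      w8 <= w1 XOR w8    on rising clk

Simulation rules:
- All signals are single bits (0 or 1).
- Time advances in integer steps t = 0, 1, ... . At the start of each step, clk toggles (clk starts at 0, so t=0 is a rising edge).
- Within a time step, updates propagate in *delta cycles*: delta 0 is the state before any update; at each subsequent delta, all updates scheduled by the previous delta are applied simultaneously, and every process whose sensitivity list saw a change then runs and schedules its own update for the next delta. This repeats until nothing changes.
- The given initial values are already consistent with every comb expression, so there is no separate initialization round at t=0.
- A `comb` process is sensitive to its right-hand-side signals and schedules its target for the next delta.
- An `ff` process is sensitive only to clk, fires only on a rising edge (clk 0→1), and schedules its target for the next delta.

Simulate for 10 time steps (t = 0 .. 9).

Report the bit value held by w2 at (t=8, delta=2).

0

[bits: w7,w2,w4,clk,w5,w1,w6,w3,w0,w8,w9]
t=0: Δ0=10100010111 Δ1=10110010111 Δ2=11110011111 Δ3=11110011011 Δ4=11111011011 Δ5=11111111011 Δ6=01111111011 | 6Δ
t=1: Δ0=01111111011 Δ1=01101111011 | 1Δ
t=2: Δ0=01101111011 Δ1=01111111011 Δ2=00111111001 | 2Δ
t=3: Δ0=00111111001 Δ1=00101111001 | 1Δ
t=4: Δ0=00101111001 Δ1=00111111001 Δ2=00111111011 | 2Δ
t=5: Δ0=00111111011 Δ1=00101111011 | 1Δ
t=6: Δ0=00101111011 Δ1=00111111011 Δ2=00111111001 | 2Δ
t=7: Δ0=00111111001 Δ1=00101111001 | 1Δ
t=8: Δ0=00101111001 Δ1=00111111001 Δ2=00111111011 | 2Δ
t=9: Δ0=00111111011 Δ1=00101111011 | 1Δ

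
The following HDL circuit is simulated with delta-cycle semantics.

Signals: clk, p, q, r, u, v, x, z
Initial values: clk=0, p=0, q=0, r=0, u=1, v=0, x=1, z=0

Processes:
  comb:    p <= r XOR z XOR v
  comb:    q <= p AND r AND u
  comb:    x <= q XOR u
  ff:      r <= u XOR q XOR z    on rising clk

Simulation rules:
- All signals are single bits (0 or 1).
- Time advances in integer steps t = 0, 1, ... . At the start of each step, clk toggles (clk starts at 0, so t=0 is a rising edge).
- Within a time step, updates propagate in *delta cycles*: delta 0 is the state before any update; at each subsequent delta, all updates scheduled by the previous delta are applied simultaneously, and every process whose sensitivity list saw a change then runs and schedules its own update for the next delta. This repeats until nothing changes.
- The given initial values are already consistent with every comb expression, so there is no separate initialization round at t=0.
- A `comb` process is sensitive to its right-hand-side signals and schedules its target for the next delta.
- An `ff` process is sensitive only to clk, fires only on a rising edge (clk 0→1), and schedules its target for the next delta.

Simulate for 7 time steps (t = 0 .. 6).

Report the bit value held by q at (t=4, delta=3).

0

t=0 Δ0: r=0 x=1 z=0 clk=0 v=0 u=1 p=0 q=0
  Δ1: clk:0→1
  Δ2: r:0→1
  Δ3: p:0→1
  Δ4: q:0→1
  Δ5: x:1→0
  (5Δ to stable)
t=1 Δ0: r=1 x=0 z=0 clk=1 v=0 u=1 p=1 q=1
  Δ1: clk:1→0
  (1Δ to stable)
t=2 Δ0: r=1 x=0 z=0 clk=0 v=0 u=1 p=1 q=1
  Δ1: clk:0→1
  Δ2: r:1→0
  Δ3: p:1→0, q:1→0
  Δ4: x:0→1
  (4Δ to stable)
t=3 Δ0: r=0 x=1 z=0 clk=1 v=0 u=1 p=0 q=0
  Δ1: clk:1→0
  (1Δ to stable)
t=4 Δ0: r=0 x=1 z=0 clk=0 v=0 u=1 p=0 q=0
  Δ1: clk:0→1
  Δ2: r:0→1
  Δ3: p:0→1
  Δ4: q:0→1
  Δ5: x:1→0
  (5Δ to stable)
t=5 Δ0: r=1 x=0 z=0 clk=1 v=0 u=1 p=1 q=1
  Δ1: clk:1→0
  (1Δ to stable)
t=6 Δ0: r=1 x=0 z=0 clk=0 v=0 u=1 p=1 q=1
  Δ1: clk:0→1
  Δ2: r:1→0
  Δ3: p:1→0, q:1→0
  Δ4: x:0→1
  (4Δ to stable)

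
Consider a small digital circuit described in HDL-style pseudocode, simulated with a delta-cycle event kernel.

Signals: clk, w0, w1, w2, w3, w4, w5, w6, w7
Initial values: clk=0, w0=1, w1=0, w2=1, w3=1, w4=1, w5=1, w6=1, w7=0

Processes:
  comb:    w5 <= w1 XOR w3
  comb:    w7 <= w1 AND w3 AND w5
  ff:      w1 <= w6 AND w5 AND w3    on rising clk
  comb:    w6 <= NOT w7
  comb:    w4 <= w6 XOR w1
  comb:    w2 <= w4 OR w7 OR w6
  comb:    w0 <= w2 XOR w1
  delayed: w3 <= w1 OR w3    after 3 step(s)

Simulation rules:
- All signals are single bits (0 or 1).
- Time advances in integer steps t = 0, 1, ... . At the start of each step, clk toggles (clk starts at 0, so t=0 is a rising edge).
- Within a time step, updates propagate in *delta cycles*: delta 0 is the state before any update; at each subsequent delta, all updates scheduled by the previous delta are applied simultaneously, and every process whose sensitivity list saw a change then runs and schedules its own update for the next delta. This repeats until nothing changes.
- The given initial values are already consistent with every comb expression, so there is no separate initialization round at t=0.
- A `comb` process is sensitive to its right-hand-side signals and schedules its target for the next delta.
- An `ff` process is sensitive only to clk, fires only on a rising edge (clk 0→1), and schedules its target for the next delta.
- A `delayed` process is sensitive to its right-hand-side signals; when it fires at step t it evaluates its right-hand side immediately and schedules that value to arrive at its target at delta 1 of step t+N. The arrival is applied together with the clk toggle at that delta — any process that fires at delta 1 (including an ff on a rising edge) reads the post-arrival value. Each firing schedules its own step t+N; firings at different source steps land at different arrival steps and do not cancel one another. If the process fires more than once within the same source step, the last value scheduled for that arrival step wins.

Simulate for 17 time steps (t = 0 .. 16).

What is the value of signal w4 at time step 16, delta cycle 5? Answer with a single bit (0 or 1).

1

t=0 Δ0: w4=1 w2=1 w6=1 w7=0 clk=0 w5=1 w1=0 w0=1 w3=1
  Δ1: clk:0→1
  Δ2: w1:0→1
  Δ3: w4:1→0, w7:0→1, w5:1→0, w0:1→0
  Δ4: w6:1→0, w7:1→0
  Δ5: w4:0→1, w2:1→0, w6:0→1
  Δ6: w4:1→0, w2:0→1, w0:0→1
  Δ7: w0:1→0
  (7Δ to stable)
t=1 Δ0: w4=0 w2=1 w6=1 w7=0 clk=1 w5=0 w1=1 w0=0 w3=1
  Δ1: clk:1→0
  (1Δ to stable)
t=2 Δ0: w4=0 w2=1 w6=1 w7=0 clk=0 w5=0 w1=1 w0=0 w3=1
  Δ1: clk:0→1
  Δ2: w1:1→0
  Δ3: w4:0→1, w5:0→1, w0:0→1
  (3Δ to stable)
t=3 Δ0: w4=1 w2=1 w6=1 w7=0 clk=1 w5=1 w1=0 w0=1 w3=1
  Δ1: clk:1→0
  (1Δ to stable)
t=4 Δ0: w4=1 w2=1 w6=1 w7=0 clk=0 w5=1 w1=0 w0=1 w3=1
  Δ1: clk:0→1
  Δ2: w1:0→1
  Δ3: w4:1→0, w7:0→1, w5:1→0, w0:1→0
  Δ4: w6:1→0, w7:1→0
  Δ5: w4:0→1, w2:1→0, w6:0→1
  Δ6: w4:1→0, w2:0→1, w0:0→1
  Δ7: w0:1→0
  (7Δ to stable)
t=5 Δ0: w4=0 w2=1 w6=1 w7=0 clk=1 w5=0 w1=1 w0=0 w3=1
  Δ1: clk:1→0
  (1Δ to stable)
t=6 Δ0: w4=0 w2=1 w6=1 w7=0 clk=0 w5=0 w1=1 w0=0 w3=1
  Δ1: clk:0→1
  Δ2: w1:1→0
  Δ3: w4:0→1, w5:0→1, w0:0→1
  (3Δ to stable)
t=7 Δ0: w4=1 w2=1 w6=1 w7=0 clk=1 w5=1 w1=0 w0=1 w3=1
  Δ1: clk:1→0
  (1Δ to stable)
t=8 Δ0: w4=1 w2=1 w6=1 w7=0 clk=0 w5=1 w1=0 w0=1 w3=1
  Δ1: clk:0→1
  Δ2: w1:0→1
  Δ3: w4:1→0, w7:0→1, w5:1→0, w0:1→0
  Δ4: w6:1→0, w7:1→0
  Δ5: w4:0→1, w2:1→0, w6:0→1
  Δ6: w4:1→0, w2:0→1, w0:0→1
  Δ7: w0:1→0
  (7Δ to stable)
t=9 Δ0: w4=0 w2=1 w6=1 w7=0 clk=1 w5=0 w1=1 w0=0 w3=1
  Δ1: clk:1→0
  (1Δ to stable)
t=10 Δ0: w4=0 w2=1 w6=1 w7=0 clk=0 w5=0 w1=1 w0=0 w3=1
  Δ1: clk:0→1
  Δ2: w1:1→0
  Δ3: w4:0→1, w5:0→1, w0:0→1
  (3Δ to stable)
t=11 Δ0: w4=1 w2=1 w6=1 w7=0 clk=1 w5=1 w1=0 w0=1 w3=1
  Δ1: clk:1→0
  (1Δ to stable)
t=12 Δ0: w4=1 w2=1 w6=1 w7=0 clk=0 w5=1 w1=0 w0=1 w3=1
  Δ1: clk:0→1
  Δ2: w1:0→1
  Δ3: w4:1→0, w7:0→1, w5:1→0, w0:1→0
  Δ4: w6:1→0, w7:1→0
  Δ5: w4:0→1, w2:1→0, w6:0→1
  Δ6: w4:1→0, w2:0→1, w0:0→1
  Δ7: w0:1→0
  (7Δ to stable)
t=13 Δ0: w4=0 w2=1 w6=1 w7=0 clk=1 w5=0 w1=1 w0=0 w3=1
  Δ1: clk:1→0
  (1Δ to stable)
t=14 Δ0: w4=0 w2=1 w6=1 w7=0 clk=0 w5=0 w1=1 w0=0 w3=1
  Δ1: clk:0→1
  Δ2: w1:1→0
  Δ3: w4:0→1, w5:0→1, w0:0→1
  (3Δ to stable)
t=15 Δ0: w4=1 w2=1 w6=1 w7=0 clk=1 w5=1 w1=0 w0=1 w3=1
  Δ1: clk:1→0
  (1Δ to stable)
t=16 Δ0: w4=1 w2=1 w6=1 w7=0 clk=0 w5=1 w1=0 w0=1 w3=1
  Δ1: clk:0→1
  Δ2: w1:0→1
  Δ3: w4:1→0, w7:0→1, w5:1→0, w0:1→0
  Δ4: w6:1→0, w7:1→0
  Δ5: w4:0→1, w2:1→0, w6:0→1
  Δ6: w4:1→0, w2:0→1, w0:0→1
  Δ7: w0:1→0
  (7Δ to stable)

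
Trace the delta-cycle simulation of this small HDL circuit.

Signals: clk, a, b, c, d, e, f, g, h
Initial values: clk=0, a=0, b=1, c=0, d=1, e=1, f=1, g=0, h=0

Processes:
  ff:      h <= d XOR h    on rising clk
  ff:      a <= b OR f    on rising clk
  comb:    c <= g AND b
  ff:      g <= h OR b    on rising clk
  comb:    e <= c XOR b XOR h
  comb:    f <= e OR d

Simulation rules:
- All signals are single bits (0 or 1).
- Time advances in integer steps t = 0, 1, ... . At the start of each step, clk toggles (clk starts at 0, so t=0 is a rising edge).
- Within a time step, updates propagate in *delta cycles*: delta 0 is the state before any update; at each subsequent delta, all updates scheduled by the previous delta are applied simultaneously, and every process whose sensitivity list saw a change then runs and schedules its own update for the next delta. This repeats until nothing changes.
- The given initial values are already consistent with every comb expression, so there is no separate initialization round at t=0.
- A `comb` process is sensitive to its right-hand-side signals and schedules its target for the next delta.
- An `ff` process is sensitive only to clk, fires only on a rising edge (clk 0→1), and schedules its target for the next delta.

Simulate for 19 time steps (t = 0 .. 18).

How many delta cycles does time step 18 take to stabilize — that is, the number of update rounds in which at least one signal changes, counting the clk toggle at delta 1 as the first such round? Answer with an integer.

3

t0.Δ0 b=1 g=0 f=1 e=1 c=0 d=1 a=0 h=0 clk=0
t0.Δ1 b=1 g=0 f=1 e=1 c=0 d=1 a=0 h=0 clk=1
t0.Δ2 b=1 g=1 f=1 e=1 c=0 d=1 a=1 h=1 clk=1
t0.Δ3 b=1 g=1 f=1 e=0 c=1 d=1 a=1 h=1 clk=1
t0.Δ4 b=1 g=1 f=1 e=1 c=1 d=1 a=1 h=1 clk=1
t1.Δ0 b=1 g=1 f=1 e=1 c=1 d=1 a=1 h=1 clk=1
t1.Δ1 b=1 g=1 f=1 e=1 c=1 d=1 a=1 h=1 clk=0
t2.Δ0 b=1 g=1 f=1 e=1 c=1 d=1 a=1 h=1 clk=0
t2.Δ1 b=1 g=1 f=1 e=1 c=1 d=1 a=1 h=1 clk=1
t2.Δ2 b=1 g=1 f=1 e=1 c=1 d=1 a=1 h=0 clk=1
t2.Δ3 b=1 g=1 f=1 e=0 c=1 d=1 a=1 h=0 clk=1
t3.Δ0 b=1 g=1 f=1 e=0 c=1 d=1 a=1 h=0 clk=1
t3.Δ1 b=1 g=1 f=1 e=0 c=1 d=1 a=1 h=0 clk=0
t4.Δ0 b=1 g=1 f=1 e=0 c=1 d=1 a=1 h=0 clk=0
t4.Δ1 b=1 g=1 f=1 e=0 c=1 d=1 a=1 h=0 clk=1
t4.Δ2 b=1 g=1 f=1 e=0 c=1 d=1 a=1 h=1 clk=1
t4.Δ3 b=1 g=1 f=1 e=1 c=1 d=1 a=1 h=1 clk=1
t5.Δ0 b=1 g=1 f=1 e=1 c=1 d=1 a=1 h=1 clk=1
t5.Δ1 b=1 g=1 f=1 e=1 c=1 d=1 a=1 h=1 clk=0
t6.Δ0 b=1 g=1 f=1 e=1 c=1 d=1 a=1 h=1 clk=0
t6.Δ1 b=1 g=1 f=1 e=1 c=1 d=1 a=1 h=1 clk=1
t6.Δ2 b=1 g=1 f=1 e=1 c=1 d=1 a=1 h=0 clk=1
t6.Δ3 b=1 g=1 f=1 e=0 c=1 d=1 a=1 h=0 clk=1
t7.Δ0 b=1 g=1 f=1 e=0 c=1 d=1 a=1 h=0 clk=1
t7.Δ1 b=1 g=1 f=1 e=0 c=1 d=1 a=1 h=0 clk=0
t8.Δ0 b=1 g=1 f=1 e=0 c=1 d=1 a=1 h=0 clk=0
t8.Δ1 b=1 g=1 f=1 e=0 c=1 d=1 a=1 h=0 clk=1
t8.Δ2 b=1 g=1 f=1 e=0 c=1 d=1 a=1 h=1 clk=1
t8.Δ3 b=1 g=1 f=1 e=1 c=1 d=1 a=1 h=1 clk=1
t9.Δ0 b=1 g=1 f=1 e=1 c=1 d=1 a=1 h=1 clk=1
t9.Δ1 b=1 g=1 f=1 e=1 c=1 d=1 a=1 h=1 clk=0
t10.Δ0 b=1 g=1 f=1 e=1 c=1 d=1 a=1 h=1 clk=0
t10.Δ1 b=1 g=1 f=1 e=1 c=1 d=1 a=1 h=1 clk=1
t10.Δ2 b=1 g=1 f=1 e=1 c=1 d=1 a=1 h=0 clk=1
t10.Δ3 b=1 g=1 f=1 e=0 c=1 d=1 a=1 h=0 clk=1
t11.Δ0 b=1 g=1 f=1 e=0 c=1 d=1 a=1 h=0 clk=1
t11.Δ1 b=1 g=1 f=1 e=0 c=1 d=1 a=1 h=0 clk=0
t12.Δ0 b=1 g=1 f=1 e=0 c=1 d=1 a=1 h=0 clk=0
t12.Δ1 b=1 g=1 f=1 e=0 c=1 d=1 a=1 h=0 clk=1
t12.Δ2 b=1 g=1 f=1 e=0 c=1 d=1 a=1 h=1 clk=1
t12.Δ3 b=1 g=1 f=1 e=1 c=1 d=1 a=1 h=1 clk=1
t13.Δ0 b=1 g=1 f=1 e=1 c=1 d=1 a=1 h=1 clk=1
t13.Δ1 b=1 g=1 f=1 e=1 c=1 d=1 a=1 h=1 clk=0
t14.Δ0 b=1 g=1 f=1 e=1 c=1 d=1 a=1 h=1 clk=0
t14.Δ1 b=1 g=1 f=1 e=1 c=1 d=1 a=1 h=1 clk=1
t14.Δ2 b=1 g=1 f=1 e=1 c=1 d=1 a=1 h=0 clk=1
t14.Δ3 b=1 g=1 f=1 e=0 c=1 d=1 a=1 h=0 clk=1
t15.Δ0 b=1 g=1 f=1 e=0 c=1 d=1 a=1 h=0 clk=1
t15.Δ1 b=1 g=1 f=1 e=0 c=1 d=1 a=1 h=0 clk=0
t16.Δ0 b=1 g=1 f=1 e=0 c=1 d=1 a=1 h=0 clk=0
t16.Δ1 b=1 g=1 f=1 e=0 c=1 d=1 a=1 h=0 clk=1
t16.Δ2 b=1 g=1 f=1 e=0 c=1 d=1 a=1 h=1 clk=1
t16.Δ3 b=1 g=1 f=1 e=1 c=1 d=1 a=1 h=1 clk=1
t17.Δ0 b=1 g=1 f=1 e=1 c=1 d=1 a=1 h=1 clk=1
t17.Δ1 b=1 g=1 f=1 e=1 c=1 d=1 a=1 h=1 clk=0
t18.Δ0 b=1 g=1 f=1 e=1 c=1 d=1 a=1 h=1 clk=0
t18.Δ1 b=1 g=1 f=1 e=1 c=1 d=1 a=1 h=1 clk=1
t18.Δ2 b=1 g=1 f=1 e=1 c=1 d=1 a=1 h=0 clk=1
t18.Δ3 b=1 g=1 f=1 e=0 c=1 d=1 a=1 h=0 clk=1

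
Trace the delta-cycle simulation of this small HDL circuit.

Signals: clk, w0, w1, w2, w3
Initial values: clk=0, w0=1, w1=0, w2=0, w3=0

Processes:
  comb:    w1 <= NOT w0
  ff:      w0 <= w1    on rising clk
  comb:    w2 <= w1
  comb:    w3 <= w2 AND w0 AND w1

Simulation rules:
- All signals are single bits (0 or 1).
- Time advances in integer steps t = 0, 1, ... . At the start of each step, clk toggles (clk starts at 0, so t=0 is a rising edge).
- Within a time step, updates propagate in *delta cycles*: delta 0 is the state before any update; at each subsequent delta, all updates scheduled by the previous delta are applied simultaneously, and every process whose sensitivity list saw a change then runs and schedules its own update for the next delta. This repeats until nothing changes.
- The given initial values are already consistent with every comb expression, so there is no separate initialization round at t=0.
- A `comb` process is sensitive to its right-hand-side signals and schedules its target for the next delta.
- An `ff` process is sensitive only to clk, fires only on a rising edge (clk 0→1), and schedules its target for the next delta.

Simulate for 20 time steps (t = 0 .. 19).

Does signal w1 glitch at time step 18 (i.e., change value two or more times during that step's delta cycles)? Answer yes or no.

t0.Δ0 clk=0 w0=1 w1=0 w3=0 w2=0
t0.Δ1 clk=1 w0=1 w1=0 w3=0 w2=0
t0.Δ2 clk=1 w0=0 w1=0 w3=0 w2=0
t0.Δ3 clk=1 w0=0 w1=1 w3=0 w2=0
t0.Δ4 clk=1 w0=0 w1=1 w3=0 w2=1
t1.Δ0 clk=1 w0=0 w1=1 w3=0 w2=1
t1.Δ1 clk=0 w0=0 w1=1 w3=0 w2=1
t2.Δ0 clk=0 w0=0 w1=1 w3=0 w2=1
t2.Δ1 clk=1 w0=0 w1=1 w3=0 w2=1
t2.Δ2 clk=1 w0=1 w1=1 w3=0 w2=1
t2.Δ3 clk=1 w0=1 w1=0 w3=1 w2=1
t2.Δ4 clk=1 w0=1 w1=0 w3=0 w2=0
t3.Δ0 clk=1 w0=1 w1=0 w3=0 w2=0
t3.Δ1 clk=0 w0=1 w1=0 w3=0 w2=0
t4.Δ0 clk=0 w0=1 w1=0 w3=0 w2=0
t4.Δ1 clk=1 w0=1 w1=0 w3=0 w2=0
t4.Δ2 clk=1 w0=0 w1=0 w3=0 w2=0
t4.Δ3 clk=1 w0=0 w1=1 w3=0 w2=0
t4.Δ4 clk=1 w0=0 w1=1 w3=0 w2=1
t5.Δ0 clk=1 w0=0 w1=1 w3=0 w2=1
t5.Δ1 clk=0 w0=0 w1=1 w3=0 w2=1
t6.Δ0 clk=0 w0=0 w1=1 w3=0 w2=1
t6.Δ1 clk=1 w0=0 w1=1 w3=0 w2=1
t6.Δ2 clk=1 w0=1 w1=1 w3=0 w2=1
t6.Δ3 clk=1 w0=1 w1=0 w3=1 w2=1
t6.Δ4 clk=1 w0=1 w1=0 w3=0 w2=0
t7.Δ0 clk=1 w0=1 w1=0 w3=0 w2=0
t7.Δ1 clk=0 w0=1 w1=0 w3=0 w2=0
t8.Δ0 clk=0 w0=1 w1=0 w3=0 w2=0
t8.Δ1 clk=1 w0=1 w1=0 w3=0 w2=0
t8.Δ2 clk=1 w0=0 w1=0 w3=0 w2=0
t8.Δ3 clk=1 w0=0 w1=1 w3=0 w2=0
t8.Δ4 clk=1 w0=0 w1=1 w3=0 w2=1
t9.Δ0 clk=1 w0=0 w1=1 w3=0 w2=1
t9.Δ1 clk=0 w0=0 w1=1 w3=0 w2=1
t10.Δ0 clk=0 w0=0 w1=1 w3=0 w2=1
t10.Δ1 clk=1 w0=0 w1=1 w3=0 w2=1
t10.Δ2 clk=1 w0=1 w1=1 w3=0 w2=1
t10.Δ3 clk=1 w0=1 w1=0 w3=1 w2=1
t10.Δ4 clk=1 w0=1 w1=0 w3=0 w2=0
t11.Δ0 clk=1 w0=1 w1=0 w3=0 w2=0
t11.Δ1 clk=0 w0=1 w1=0 w3=0 w2=0
t12.Δ0 clk=0 w0=1 w1=0 w3=0 w2=0
t12.Δ1 clk=1 w0=1 w1=0 w3=0 w2=0
t12.Δ2 clk=1 w0=0 w1=0 w3=0 w2=0
t12.Δ3 clk=1 w0=0 w1=1 w3=0 w2=0
t12.Δ4 clk=1 w0=0 w1=1 w3=0 w2=1
t13.Δ0 clk=1 w0=0 w1=1 w3=0 w2=1
t13.Δ1 clk=0 w0=0 w1=1 w3=0 w2=1
t14.Δ0 clk=0 w0=0 w1=1 w3=0 w2=1
t14.Δ1 clk=1 w0=0 w1=1 w3=0 w2=1
t14.Δ2 clk=1 w0=1 w1=1 w3=0 w2=1
t14.Δ3 clk=1 w0=1 w1=0 w3=1 w2=1
t14.Δ4 clk=1 w0=1 w1=0 w3=0 w2=0
t15.Δ0 clk=1 w0=1 w1=0 w3=0 w2=0
t15.Δ1 clk=0 w0=1 w1=0 w3=0 w2=0
t16.Δ0 clk=0 w0=1 w1=0 w3=0 w2=0
t16.Δ1 clk=1 w0=1 w1=0 w3=0 w2=0
t16.Δ2 clk=1 w0=0 w1=0 w3=0 w2=0
t16.Δ3 clk=1 w0=0 w1=1 w3=0 w2=0
t16.Δ4 clk=1 w0=0 w1=1 w3=0 w2=1
t17.Δ0 clk=1 w0=0 w1=1 w3=0 w2=1
t17.Δ1 clk=0 w0=0 w1=1 w3=0 w2=1
t18.Δ0 clk=0 w0=0 w1=1 w3=0 w2=1
t18.Δ1 clk=1 w0=0 w1=1 w3=0 w2=1
t18.Δ2 clk=1 w0=1 w1=1 w3=0 w2=1
t18.Δ3 clk=1 w0=1 w1=0 w3=1 w2=1
t18.Δ4 clk=1 w0=1 w1=0 w3=0 w2=0
t19.Δ0 clk=1 w0=1 w1=0 w3=0 w2=0
t19.Δ1 clk=0 w0=1 w1=0 w3=0 w2=0

no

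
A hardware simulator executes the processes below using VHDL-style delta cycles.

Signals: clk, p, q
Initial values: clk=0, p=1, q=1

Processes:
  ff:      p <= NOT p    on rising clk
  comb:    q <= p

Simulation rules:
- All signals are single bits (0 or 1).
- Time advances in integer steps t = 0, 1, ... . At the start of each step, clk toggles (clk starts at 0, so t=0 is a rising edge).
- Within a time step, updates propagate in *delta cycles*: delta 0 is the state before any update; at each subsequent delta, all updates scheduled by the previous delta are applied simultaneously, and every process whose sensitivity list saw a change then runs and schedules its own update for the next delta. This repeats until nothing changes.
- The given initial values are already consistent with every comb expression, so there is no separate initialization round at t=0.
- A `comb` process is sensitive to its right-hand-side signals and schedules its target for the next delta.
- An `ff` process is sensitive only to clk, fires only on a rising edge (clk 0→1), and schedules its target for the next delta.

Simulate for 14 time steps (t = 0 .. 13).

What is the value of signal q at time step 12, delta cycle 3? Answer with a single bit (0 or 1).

t0.Δ0 clk=0 p=1 q=1
t0.Δ1 clk=1 p=1 q=1
t0.Δ2 clk=1 p=0 q=1
t0.Δ3 clk=1 p=0 q=0
t1.Δ0 clk=1 p=0 q=0
t1.Δ1 clk=0 p=0 q=0
t2.Δ0 clk=0 p=0 q=0
t2.Δ1 clk=1 p=0 q=0
t2.Δ2 clk=1 p=1 q=0
t2.Δ3 clk=1 p=1 q=1
t3.Δ0 clk=1 p=1 q=1
t3.Δ1 clk=0 p=1 q=1
t4.Δ0 clk=0 p=1 q=1
t4.Δ1 clk=1 p=1 q=1
t4.Δ2 clk=1 p=0 q=1
t4.Δ3 clk=1 p=0 q=0
t5.Δ0 clk=1 p=0 q=0
t5.Δ1 clk=0 p=0 q=0
t6.Δ0 clk=0 p=0 q=0
t6.Δ1 clk=1 p=0 q=0
t6.Δ2 clk=1 p=1 q=0
t6.Δ3 clk=1 p=1 q=1
t7.Δ0 clk=1 p=1 q=1
t7.Δ1 clk=0 p=1 q=1
t8.Δ0 clk=0 p=1 q=1
t8.Δ1 clk=1 p=1 q=1
t8.Δ2 clk=1 p=0 q=1
t8.Δ3 clk=1 p=0 q=0
t9.Δ0 clk=1 p=0 q=0
t9.Δ1 clk=0 p=0 q=0
t10.Δ0 clk=0 p=0 q=0
t10.Δ1 clk=1 p=0 q=0
t10.Δ2 clk=1 p=1 q=0
t10.Δ3 clk=1 p=1 q=1
t11.Δ0 clk=1 p=1 q=1
t11.Δ1 clk=0 p=1 q=1
t12.Δ0 clk=0 p=1 q=1
t12.Δ1 clk=1 p=1 q=1
t12.Δ2 clk=1 p=0 q=1
t12.Δ3 clk=1 p=0 q=0
t13.Δ0 clk=1 p=0 q=0
t13.Δ1 clk=0 p=0 q=0

0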